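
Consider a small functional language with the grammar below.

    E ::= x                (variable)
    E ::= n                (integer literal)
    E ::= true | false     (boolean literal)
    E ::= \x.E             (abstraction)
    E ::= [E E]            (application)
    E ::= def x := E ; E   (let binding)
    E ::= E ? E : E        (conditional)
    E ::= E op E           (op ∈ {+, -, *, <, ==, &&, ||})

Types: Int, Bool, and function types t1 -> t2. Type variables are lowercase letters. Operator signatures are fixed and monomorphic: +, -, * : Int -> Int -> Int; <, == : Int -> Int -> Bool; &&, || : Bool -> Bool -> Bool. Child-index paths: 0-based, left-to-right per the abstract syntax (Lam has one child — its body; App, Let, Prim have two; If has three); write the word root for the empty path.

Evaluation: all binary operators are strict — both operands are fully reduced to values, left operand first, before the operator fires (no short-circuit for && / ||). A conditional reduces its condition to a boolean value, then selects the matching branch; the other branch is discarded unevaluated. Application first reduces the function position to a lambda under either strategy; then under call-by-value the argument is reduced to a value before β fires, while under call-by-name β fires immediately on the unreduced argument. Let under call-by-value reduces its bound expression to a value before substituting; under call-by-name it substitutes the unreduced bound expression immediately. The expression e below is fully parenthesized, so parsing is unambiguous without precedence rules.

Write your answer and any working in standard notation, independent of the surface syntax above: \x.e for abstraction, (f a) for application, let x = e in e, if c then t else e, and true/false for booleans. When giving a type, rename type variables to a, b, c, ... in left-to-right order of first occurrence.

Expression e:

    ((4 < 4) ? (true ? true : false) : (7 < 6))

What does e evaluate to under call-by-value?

Trace:
step 0: (if (4 < 4) then (if true then true else false) else (7 < 6))
step 1: [delta@0] (if false then (if true then true else false) else (7 < 6))
step 2: [if@root] (7 < 6)
step 3: [delta@root] false

Answer: false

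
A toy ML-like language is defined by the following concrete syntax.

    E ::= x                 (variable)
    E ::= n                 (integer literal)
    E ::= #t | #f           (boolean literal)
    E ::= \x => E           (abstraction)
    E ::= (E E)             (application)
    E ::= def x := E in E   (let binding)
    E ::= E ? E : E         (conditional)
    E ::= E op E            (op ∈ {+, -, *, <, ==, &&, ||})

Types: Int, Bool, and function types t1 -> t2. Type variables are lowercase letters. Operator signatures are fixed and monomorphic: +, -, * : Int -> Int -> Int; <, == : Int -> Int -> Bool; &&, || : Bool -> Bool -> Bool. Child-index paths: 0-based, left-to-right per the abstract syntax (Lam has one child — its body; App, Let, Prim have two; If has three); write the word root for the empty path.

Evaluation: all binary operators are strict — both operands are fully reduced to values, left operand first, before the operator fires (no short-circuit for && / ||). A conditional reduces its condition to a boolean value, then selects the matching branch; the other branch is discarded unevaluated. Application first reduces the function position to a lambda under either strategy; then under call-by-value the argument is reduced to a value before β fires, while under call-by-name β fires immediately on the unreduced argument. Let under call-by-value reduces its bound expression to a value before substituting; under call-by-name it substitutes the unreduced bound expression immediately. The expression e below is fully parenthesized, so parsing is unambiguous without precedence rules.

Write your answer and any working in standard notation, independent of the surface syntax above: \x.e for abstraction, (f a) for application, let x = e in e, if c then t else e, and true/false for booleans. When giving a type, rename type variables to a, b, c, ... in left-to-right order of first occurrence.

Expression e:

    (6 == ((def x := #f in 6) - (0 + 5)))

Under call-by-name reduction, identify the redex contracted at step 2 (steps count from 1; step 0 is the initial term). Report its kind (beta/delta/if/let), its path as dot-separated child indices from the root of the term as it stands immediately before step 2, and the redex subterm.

Working:
step 0: (6 == ((let x = false in 6) - (0 + 5)))
step 1: [let@1.0] (6 == (6 - (0 + 5)))
step 2: [delta@1.1] (6 == (6 - 5))

Answer: delta at 1.1 : (0 + 5)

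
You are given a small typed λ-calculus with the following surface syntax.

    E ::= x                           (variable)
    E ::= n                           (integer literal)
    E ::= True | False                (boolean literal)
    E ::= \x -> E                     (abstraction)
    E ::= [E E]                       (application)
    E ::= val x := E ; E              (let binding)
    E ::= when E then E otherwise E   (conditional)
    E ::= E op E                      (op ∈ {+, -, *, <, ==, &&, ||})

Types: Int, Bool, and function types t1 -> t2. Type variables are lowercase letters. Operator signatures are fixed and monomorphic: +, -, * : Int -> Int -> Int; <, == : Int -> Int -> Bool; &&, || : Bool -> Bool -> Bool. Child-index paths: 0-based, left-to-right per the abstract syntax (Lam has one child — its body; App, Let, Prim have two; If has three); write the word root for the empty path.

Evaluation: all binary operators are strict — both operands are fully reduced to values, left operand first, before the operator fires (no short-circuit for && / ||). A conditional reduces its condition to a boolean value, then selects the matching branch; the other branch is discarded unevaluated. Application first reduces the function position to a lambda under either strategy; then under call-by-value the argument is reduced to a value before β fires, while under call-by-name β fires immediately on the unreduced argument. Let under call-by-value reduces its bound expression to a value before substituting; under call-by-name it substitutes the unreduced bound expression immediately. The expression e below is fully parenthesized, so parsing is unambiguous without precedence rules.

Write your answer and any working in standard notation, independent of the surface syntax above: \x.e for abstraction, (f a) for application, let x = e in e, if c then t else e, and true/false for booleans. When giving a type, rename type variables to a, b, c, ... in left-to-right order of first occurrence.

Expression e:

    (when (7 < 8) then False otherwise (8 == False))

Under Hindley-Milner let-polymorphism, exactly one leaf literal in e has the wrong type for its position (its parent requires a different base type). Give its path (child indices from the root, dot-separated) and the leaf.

Trace:
  unify Int ~ Int
  unify Int ~ Int
  unify Bool ~ Bool
  unify Int ~ Int
  unify Bool ~ Int
  FAIL: mismatch Bool ~ Int

Answer: 2.1 : false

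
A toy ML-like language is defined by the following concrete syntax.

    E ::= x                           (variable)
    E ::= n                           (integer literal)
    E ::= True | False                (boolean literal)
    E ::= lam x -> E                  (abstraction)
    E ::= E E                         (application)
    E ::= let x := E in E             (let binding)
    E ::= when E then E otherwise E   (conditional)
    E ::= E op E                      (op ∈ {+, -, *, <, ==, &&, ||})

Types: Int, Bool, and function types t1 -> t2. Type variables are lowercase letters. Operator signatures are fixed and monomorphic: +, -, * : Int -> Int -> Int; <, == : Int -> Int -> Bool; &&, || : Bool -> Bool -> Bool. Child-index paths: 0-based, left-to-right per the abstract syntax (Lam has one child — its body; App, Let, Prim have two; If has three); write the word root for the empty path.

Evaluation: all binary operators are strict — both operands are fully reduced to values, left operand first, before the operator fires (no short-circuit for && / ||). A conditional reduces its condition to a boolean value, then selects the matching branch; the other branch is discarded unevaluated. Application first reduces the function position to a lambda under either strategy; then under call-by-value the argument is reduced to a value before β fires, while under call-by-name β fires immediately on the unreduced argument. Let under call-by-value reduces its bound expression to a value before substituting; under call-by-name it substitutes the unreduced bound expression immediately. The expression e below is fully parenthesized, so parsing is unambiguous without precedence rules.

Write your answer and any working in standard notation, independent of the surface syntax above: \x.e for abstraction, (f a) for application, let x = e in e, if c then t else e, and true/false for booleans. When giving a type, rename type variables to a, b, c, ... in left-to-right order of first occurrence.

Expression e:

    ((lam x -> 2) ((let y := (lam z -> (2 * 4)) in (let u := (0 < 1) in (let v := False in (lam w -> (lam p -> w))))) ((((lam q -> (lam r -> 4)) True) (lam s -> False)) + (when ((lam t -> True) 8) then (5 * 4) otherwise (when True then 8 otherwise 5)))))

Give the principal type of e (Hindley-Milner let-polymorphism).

Working:
\x._ : a -> Int
  unify Int ~ Int
  unify Int ~ Int
\z._ : b -> Int
let y : forall. b -> Int
  unify Int ~ Int
  unify Int ~ Int
let u : Bool
let v : Bool
w : c
\p._ : d -> c
\w._ : c -> d -> c
\r._ : f -> Int
\q._ : e -> f -> Int
  unify e -> f -> Int ~ Bool -> g
  unify e ~ Bool
  unify f -> Int ~ g
_ _ : f -> Int
\s._ : h -> Bool
  unify f -> Int ~ (h -> Bool) -> i
  unify f ~ h -> Bool
  unify Int ~ i
_ _ : Int
  unify Int ~ Int
\t._ : j -> Bool
  unify j -> Bool ~ Int -> k
  unify j ~ Int
  unify Bool ~ k
_ _ : Bool
  unify Bool ~ Bool
  unify Int ~ Int
  unify Int ~ Int
  unify Bool ~ Bool
  unify Int ~ Int
  unify Int ~ Int
  unify Int ~ Int
  unify c -> d -> c ~ Int -> l
  unify c ~ Int
  unify d -> Int ~ l
_ _ : d -> Int
  unify a -> Int ~ (d -> Int) -> m
  unify a ~ d -> Int
  unify Int ~ m
_ _ : Int

Answer: Int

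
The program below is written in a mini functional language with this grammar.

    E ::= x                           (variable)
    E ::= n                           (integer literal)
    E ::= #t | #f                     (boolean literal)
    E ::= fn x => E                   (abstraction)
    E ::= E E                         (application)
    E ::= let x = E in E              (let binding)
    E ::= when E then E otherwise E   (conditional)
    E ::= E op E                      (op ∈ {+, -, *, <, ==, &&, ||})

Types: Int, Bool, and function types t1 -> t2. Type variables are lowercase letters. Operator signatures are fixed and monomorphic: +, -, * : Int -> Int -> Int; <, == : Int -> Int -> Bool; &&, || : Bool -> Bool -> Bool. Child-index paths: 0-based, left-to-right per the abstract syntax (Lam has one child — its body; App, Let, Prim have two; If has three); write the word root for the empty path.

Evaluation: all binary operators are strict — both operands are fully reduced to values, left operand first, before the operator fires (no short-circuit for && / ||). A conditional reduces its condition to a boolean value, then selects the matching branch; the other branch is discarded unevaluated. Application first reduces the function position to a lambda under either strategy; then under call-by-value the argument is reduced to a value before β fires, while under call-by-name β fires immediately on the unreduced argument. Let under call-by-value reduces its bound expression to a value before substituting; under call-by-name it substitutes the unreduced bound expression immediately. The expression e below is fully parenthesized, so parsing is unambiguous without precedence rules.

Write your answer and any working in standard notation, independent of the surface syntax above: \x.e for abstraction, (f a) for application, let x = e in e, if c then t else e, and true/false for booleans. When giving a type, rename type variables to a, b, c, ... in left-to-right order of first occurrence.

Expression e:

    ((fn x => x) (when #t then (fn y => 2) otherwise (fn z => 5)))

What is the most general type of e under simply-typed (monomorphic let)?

Answer: a -> Int

Derivation:
x : a
\x._ : a -> a
  unify Bool ~ Bool
\y._ : b -> Int
\z._ : c -> Int
  unify b -> Int ~ c -> Int
  unify b ~ c
  unify Int ~ Int
  unify a -> a ~ (c -> Int) -> d
  unify a ~ c -> Int
  unify c -> Int ~ d
_ _ : c -> Int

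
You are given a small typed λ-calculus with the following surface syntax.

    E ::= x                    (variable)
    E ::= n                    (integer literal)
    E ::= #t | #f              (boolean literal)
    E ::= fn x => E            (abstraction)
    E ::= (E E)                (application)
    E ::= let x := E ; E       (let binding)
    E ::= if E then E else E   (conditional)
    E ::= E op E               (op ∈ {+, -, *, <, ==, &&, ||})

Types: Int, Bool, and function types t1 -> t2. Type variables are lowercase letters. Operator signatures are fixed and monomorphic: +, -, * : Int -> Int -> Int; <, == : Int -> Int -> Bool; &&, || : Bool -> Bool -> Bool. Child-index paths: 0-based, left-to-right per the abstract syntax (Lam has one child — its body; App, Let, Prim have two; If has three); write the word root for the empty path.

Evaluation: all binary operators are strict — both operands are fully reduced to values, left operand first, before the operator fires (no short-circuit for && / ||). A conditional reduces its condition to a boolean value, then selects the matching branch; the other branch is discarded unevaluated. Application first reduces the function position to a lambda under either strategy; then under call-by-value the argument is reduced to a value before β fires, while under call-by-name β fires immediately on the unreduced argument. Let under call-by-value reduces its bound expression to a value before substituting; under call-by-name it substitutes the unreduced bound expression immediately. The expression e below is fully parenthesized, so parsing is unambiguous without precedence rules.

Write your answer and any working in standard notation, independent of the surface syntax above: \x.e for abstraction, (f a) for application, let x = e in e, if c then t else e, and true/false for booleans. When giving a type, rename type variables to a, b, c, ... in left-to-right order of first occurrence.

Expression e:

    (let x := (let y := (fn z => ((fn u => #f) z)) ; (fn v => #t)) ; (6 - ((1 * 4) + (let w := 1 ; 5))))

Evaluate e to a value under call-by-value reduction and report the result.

Answer: -3

Trace:
step 0: (let x = (let y = (\z.((\u.false) z)) in (\v.true)) in (6 - ((1 * 4) + (let w = 1 in 5))))
step 1: [let@0] (let x = (\v.true) in (6 - ((1 * 4) + (let w = 1 in 5))))
step 2: [let@root] (6 - ((1 * 4) + (let w = 1 in 5)))
step 3: [delta@1.0] (6 - (4 + (let w = 1 in 5)))
step 4: [let@1.1] (6 - (4 + 5))
step 5: [delta@1] (6 - 9)
step 6: [delta@root] -3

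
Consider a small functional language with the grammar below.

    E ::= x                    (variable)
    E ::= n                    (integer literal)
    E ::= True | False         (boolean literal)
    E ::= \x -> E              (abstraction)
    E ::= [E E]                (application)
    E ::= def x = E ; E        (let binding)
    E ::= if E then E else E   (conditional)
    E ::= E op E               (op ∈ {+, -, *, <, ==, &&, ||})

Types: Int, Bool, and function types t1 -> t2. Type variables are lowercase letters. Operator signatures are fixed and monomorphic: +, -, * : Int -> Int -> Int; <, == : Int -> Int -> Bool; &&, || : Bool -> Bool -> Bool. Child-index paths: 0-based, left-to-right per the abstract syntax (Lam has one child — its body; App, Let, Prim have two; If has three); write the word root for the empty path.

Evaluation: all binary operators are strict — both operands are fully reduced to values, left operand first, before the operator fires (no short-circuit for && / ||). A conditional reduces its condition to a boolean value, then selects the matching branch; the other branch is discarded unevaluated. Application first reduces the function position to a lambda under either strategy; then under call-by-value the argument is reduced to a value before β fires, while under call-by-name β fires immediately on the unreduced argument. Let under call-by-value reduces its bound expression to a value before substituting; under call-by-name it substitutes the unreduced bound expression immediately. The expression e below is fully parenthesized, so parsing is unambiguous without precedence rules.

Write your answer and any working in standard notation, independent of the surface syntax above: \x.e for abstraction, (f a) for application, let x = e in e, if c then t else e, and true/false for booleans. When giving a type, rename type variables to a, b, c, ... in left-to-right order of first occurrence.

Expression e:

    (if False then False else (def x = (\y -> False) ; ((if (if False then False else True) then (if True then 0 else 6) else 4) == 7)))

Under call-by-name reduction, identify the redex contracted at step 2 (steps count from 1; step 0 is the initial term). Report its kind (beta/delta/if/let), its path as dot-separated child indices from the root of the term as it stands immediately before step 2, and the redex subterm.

Derivation:
step 0: (if false then false else (let x = (\y.false) in ((if (if false then false else true) then (if true then 0 else 6) else 4) == 7)))
step 1: [if@root] (let x = (\y.false) in ((if (if false then false else true) then (if true then 0 else 6) else 4) == 7))
step 2: [let@root] ((if (if false then false else true) then (if true then 0 else 6) else 4) == 7)

Answer: let at root : (let x = (\y.false) in ((if (if false then false else true) then (if true then 0 else 6) else 4) == 7))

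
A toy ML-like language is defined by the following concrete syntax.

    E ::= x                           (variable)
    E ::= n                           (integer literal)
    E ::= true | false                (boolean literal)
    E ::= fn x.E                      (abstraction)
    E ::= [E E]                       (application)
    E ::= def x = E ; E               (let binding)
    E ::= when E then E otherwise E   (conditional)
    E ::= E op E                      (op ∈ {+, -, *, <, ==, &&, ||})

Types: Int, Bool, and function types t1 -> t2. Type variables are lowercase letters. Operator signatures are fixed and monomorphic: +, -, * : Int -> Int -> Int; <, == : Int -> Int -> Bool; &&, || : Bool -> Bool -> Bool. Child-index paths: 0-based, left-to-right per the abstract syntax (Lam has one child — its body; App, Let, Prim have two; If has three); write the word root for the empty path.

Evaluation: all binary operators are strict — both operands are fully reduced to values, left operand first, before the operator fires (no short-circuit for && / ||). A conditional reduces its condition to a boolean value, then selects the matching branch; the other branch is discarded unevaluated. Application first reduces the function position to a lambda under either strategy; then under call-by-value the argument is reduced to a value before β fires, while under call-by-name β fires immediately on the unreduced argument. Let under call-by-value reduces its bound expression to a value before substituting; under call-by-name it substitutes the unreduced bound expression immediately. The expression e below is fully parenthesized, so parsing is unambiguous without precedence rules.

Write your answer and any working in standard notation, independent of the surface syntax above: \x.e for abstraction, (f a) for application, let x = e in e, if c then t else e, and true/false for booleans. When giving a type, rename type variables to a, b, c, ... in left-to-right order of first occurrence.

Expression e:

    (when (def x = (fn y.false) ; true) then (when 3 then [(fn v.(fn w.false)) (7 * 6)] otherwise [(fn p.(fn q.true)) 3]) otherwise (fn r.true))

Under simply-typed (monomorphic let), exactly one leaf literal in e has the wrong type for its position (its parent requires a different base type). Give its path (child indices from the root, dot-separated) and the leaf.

Answer: 1.0 : 3

Working:
\y._ : a -> Bool
let x : a -> Bool
  unify Bool ~ Bool
  unify Int ~ Bool
  FAIL: mismatch Int ~ Bool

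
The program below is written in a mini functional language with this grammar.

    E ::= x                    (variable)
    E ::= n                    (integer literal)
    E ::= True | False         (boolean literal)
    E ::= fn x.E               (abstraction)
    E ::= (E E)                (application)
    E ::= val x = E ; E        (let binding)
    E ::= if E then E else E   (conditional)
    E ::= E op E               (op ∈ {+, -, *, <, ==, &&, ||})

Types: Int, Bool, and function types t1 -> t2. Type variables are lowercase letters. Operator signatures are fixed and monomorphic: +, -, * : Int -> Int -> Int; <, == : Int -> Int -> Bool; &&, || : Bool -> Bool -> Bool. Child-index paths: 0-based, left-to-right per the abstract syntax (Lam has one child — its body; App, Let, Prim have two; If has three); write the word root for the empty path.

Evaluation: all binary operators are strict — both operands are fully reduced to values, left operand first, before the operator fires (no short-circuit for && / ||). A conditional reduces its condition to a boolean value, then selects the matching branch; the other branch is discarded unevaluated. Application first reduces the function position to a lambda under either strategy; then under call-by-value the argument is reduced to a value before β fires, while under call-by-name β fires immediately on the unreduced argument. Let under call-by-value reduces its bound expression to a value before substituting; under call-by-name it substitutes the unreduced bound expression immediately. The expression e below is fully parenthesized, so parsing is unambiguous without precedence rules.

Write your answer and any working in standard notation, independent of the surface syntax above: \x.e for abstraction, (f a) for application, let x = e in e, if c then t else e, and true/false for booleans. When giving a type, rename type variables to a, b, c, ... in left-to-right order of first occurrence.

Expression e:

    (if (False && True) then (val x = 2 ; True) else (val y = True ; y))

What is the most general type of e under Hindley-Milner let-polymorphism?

Trace:
  unify Bool ~ Bool
  unify Bool ~ Bool
  unify Bool ~ Bool
let x : Int
let y : Bool
y : Bool
  unify Bool ~ Bool

Answer: Bool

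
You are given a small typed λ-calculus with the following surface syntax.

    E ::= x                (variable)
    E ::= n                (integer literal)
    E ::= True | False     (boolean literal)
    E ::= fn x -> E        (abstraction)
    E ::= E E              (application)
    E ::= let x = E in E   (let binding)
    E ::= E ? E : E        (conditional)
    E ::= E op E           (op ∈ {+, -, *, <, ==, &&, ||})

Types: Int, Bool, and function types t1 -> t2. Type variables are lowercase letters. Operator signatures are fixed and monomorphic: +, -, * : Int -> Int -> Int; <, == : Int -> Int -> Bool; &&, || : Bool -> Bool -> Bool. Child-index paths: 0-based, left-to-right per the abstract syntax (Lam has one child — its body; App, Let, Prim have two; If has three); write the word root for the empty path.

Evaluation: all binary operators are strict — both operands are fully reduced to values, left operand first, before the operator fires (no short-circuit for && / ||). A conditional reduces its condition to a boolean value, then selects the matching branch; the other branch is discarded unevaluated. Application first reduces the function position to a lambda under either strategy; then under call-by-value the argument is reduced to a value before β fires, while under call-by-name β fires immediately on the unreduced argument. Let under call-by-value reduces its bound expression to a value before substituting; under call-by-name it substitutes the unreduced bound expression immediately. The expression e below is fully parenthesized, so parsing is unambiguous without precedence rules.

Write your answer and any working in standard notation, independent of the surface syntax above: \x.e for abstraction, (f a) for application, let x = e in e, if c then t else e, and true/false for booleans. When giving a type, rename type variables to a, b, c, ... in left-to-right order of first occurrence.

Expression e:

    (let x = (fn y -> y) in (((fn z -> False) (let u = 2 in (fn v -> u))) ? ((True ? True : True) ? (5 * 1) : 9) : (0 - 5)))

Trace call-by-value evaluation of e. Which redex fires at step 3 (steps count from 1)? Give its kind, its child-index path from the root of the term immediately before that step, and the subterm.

Answer: beta at 0 : ((\z.false) (\v.2))

Trace:
step 0: (let x = (\y.y) in (if ((\z.false) (let u = 2 in (\v.u))) then (if (if true then true else true) then (5 * 1) else 9) else (0 - 5)))
step 1: [let@root] (if ((\z.false) (let u = 2 in (\v.u))) then (if (if true then true else true) then (5 * 1) else 9) else (0 - 5))
step 2: [let@0.1] (if ((\z.false) (\v.2)) then (if (if true then true else true) then (5 * 1) else 9) else (0 - 5))
step 3: [beta@0] (if false then (if (if true then true else true) then (5 * 1) else 9) else (0 - 5))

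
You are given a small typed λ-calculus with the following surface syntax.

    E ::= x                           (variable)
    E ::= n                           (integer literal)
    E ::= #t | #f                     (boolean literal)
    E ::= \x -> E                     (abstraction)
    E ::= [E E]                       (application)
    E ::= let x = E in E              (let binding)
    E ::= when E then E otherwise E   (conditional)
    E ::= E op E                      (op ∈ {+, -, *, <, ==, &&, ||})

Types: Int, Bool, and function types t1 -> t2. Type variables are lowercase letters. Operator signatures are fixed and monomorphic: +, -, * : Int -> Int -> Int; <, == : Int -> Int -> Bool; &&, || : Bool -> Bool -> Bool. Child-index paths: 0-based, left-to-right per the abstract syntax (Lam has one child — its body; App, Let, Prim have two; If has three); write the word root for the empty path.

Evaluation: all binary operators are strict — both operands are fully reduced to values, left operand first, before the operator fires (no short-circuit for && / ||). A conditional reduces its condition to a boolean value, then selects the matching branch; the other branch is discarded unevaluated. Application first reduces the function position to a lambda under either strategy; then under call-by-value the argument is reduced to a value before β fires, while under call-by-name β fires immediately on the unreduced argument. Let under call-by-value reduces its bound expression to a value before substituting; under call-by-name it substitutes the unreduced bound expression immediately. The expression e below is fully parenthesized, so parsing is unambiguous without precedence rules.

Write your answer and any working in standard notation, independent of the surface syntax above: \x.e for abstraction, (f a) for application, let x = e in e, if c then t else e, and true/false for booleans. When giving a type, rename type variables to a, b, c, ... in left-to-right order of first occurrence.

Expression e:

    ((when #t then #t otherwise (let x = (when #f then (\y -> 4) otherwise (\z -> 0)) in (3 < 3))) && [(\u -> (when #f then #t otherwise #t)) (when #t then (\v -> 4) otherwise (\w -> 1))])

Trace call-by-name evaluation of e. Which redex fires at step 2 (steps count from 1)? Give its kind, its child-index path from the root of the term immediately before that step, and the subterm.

Answer: beta at 1 : ((\u.(if false then true else true)) (if true then (\v.4) else (\w.1)))

Working:
step 0: ((if true then true else (let x = (if false then (\y.4) else (\z.0)) in (3 < 3))) && ((\u.(if false then true else true)) (if true then (\v.4) else (\w.1))))
step 1: [if@0] (true && ((\u.(if false then true else true)) (if true then (\v.4) else (\w.1))))
step 2: [beta@1] (true && (if false then true else true))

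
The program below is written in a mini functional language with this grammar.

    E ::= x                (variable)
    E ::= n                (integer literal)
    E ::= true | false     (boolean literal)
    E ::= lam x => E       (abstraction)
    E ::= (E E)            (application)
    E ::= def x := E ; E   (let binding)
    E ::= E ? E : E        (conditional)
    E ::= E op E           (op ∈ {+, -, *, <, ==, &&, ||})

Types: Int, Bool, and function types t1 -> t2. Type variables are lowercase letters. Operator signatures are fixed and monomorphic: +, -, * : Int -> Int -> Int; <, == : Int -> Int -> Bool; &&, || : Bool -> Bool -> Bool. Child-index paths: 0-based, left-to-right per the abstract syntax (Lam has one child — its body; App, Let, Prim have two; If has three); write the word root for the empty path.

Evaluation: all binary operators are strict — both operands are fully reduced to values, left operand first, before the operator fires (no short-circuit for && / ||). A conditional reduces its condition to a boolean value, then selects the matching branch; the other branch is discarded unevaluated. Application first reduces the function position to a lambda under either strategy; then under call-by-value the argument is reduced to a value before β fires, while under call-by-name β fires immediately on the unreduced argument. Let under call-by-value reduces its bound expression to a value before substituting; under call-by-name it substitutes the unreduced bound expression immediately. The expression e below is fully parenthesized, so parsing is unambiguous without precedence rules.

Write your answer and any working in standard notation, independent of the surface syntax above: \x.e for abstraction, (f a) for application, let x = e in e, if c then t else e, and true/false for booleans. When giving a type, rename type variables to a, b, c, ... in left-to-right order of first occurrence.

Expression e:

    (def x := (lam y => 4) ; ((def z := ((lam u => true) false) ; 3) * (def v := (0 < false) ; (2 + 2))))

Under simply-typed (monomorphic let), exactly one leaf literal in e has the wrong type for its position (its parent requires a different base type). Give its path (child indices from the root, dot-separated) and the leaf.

Working:
\y._ : a -> Int
let x : a -> Int
\u._ : b -> Bool
  unify b -> Bool ~ Bool -> c
  unify b ~ Bool
  unify Bool ~ c
_ _ : Bool
let z : Bool
  unify Int ~ Int
  unify Int ~ Int
  unify Bool ~ Int
  FAIL: mismatch Bool ~ Int

Answer: 1.1.0.1 : false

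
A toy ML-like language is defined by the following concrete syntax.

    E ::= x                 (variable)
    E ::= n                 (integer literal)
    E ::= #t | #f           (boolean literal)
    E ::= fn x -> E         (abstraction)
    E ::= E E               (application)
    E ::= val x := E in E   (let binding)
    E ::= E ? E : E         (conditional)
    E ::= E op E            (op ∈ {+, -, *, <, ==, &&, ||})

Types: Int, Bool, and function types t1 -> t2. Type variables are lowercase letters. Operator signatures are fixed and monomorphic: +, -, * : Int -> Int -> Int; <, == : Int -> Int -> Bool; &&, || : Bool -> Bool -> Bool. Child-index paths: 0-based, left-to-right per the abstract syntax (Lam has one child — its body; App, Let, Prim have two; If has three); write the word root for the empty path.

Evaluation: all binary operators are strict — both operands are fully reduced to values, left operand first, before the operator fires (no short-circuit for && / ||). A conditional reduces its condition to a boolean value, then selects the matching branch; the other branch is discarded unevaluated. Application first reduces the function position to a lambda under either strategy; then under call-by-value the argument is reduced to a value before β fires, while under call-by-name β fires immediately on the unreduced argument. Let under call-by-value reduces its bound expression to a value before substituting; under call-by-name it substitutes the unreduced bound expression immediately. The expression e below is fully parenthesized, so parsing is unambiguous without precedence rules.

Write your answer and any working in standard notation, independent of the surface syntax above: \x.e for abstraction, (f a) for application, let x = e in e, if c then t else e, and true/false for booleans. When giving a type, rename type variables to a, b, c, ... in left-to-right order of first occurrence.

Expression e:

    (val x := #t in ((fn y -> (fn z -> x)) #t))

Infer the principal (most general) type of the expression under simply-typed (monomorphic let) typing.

Answer: a -> Bool

Derivation:
let x : Bool
x : Bool
\z._ : b -> Bool
\y._ : a -> b -> Bool
  unify a -> b -> Bool ~ Bool -> c
  unify a ~ Bool
  unify b -> Bool ~ c
_ _ : b -> Bool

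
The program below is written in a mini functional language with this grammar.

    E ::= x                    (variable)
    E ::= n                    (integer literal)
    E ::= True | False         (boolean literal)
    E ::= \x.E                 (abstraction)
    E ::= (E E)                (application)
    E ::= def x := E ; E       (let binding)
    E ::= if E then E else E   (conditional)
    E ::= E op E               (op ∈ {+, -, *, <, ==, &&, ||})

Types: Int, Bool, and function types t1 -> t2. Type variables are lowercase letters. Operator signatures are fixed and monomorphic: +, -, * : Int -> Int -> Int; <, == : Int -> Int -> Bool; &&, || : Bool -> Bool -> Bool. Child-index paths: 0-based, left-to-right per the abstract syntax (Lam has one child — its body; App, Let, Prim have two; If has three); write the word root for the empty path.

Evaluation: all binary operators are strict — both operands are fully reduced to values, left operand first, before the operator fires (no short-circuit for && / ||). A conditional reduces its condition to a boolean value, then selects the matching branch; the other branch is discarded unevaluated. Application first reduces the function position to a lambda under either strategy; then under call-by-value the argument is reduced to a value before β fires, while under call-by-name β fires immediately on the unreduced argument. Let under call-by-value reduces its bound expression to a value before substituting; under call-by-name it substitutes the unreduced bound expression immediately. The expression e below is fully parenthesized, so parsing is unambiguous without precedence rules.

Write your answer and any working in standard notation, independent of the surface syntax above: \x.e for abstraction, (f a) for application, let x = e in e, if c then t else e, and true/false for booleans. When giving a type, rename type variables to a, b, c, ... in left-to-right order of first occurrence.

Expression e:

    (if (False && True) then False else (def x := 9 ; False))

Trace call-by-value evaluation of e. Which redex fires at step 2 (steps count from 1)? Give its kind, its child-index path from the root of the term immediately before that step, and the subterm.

Working:
step 0: (if (false && true) then false else (let x = 9 in false))
step 1: [delta@0] (if false then false else (let x = 9 in false))
step 2: [if@root] (let x = 9 in false)

Answer: if at root : (if false then false else (let x = 9 in false))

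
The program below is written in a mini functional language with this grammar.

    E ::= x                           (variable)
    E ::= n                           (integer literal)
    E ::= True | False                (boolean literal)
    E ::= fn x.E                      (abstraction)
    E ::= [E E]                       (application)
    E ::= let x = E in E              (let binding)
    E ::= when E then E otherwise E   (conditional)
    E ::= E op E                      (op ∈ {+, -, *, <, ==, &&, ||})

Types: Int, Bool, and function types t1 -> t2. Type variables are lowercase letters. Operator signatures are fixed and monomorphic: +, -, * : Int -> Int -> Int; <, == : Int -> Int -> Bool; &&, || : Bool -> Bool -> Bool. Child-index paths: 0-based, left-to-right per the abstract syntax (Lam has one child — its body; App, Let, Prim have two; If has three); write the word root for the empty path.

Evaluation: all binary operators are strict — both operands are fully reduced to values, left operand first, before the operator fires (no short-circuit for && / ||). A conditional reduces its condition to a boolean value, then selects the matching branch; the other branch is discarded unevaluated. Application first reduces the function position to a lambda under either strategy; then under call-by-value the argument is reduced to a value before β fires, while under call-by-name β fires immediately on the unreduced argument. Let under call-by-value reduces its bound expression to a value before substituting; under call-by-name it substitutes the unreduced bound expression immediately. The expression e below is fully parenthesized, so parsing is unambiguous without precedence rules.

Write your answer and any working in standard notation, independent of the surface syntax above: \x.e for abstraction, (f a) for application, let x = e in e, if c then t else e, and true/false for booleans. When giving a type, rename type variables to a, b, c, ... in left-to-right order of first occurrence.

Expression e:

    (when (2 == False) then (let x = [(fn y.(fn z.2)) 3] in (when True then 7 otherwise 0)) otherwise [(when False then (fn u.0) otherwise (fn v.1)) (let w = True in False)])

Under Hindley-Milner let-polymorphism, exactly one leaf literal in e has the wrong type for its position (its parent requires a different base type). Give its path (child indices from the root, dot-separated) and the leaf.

Answer: 0.1 : false

Working:
  unify Int ~ Int
  unify Bool ~ Int
  FAIL: mismatch Bool ~ Int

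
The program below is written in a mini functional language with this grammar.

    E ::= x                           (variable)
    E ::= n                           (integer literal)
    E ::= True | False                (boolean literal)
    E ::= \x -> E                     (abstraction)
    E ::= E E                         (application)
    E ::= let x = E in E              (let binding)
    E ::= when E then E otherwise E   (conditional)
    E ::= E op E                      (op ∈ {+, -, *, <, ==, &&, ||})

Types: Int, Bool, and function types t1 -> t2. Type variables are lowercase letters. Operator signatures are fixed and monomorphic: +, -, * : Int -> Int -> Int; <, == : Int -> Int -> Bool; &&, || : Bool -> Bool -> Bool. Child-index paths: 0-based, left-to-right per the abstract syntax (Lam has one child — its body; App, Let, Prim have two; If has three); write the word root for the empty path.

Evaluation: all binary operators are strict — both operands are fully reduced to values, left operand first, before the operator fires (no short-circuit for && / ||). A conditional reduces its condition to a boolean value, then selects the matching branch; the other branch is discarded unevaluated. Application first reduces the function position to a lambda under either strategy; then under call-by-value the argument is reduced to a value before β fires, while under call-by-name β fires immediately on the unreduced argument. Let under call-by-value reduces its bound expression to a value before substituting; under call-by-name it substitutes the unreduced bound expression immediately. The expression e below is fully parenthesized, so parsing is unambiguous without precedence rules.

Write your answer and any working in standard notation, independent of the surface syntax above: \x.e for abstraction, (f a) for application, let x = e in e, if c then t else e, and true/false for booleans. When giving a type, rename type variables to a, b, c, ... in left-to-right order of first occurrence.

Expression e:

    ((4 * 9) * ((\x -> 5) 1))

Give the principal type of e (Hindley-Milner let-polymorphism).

Trace:
  unify Int ~ Int
  unify Int ~ Int
  unify Int ~ Int
\x._ : a -> Int
  unify a -> Int ~ Int -> b
  unify a ~ Int
  unify Int ~ b
_ _ : Int
  unify Int ~ Int

Answer: Int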